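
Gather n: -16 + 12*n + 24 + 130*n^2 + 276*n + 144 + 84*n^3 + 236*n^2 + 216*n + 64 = 84*n^3 + 366*n^2 + 504*n + 216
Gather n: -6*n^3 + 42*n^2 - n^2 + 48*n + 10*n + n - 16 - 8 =-6*n^3 + 41*n^2 + 59*n - 24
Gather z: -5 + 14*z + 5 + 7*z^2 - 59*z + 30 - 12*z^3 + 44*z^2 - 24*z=-12*z^3 + 51*z^2 - 69*z + 30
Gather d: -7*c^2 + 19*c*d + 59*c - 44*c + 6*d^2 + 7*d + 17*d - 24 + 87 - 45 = -7*c^2 + 15*c + 6*d^2 + d*(19*c + 24) + 18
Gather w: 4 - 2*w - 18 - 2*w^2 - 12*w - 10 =-2*w^2 - 14*w - 24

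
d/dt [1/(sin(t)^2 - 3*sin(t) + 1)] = (3 - 2*sin(t))*cos(t)/(sin(t)^2 - 3*sin(t) + 1)^2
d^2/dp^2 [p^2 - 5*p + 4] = 2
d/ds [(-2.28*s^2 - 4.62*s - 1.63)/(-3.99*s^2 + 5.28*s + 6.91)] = (-30.4722*s^2 - 44.517*s - 23.3178)/(15.9201*s^4 - 42.1344*s^3 - 27.2634*s^2 + 72.9696*s + 47.7481)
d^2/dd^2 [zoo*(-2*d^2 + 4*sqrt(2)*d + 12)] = zoo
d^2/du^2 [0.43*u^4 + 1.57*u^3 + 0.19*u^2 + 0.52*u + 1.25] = 5.16*u^2 + 9.42*u + 0.38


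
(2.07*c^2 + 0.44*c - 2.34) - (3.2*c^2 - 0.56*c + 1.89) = -1.13*c^2 + 1.0*c - 4.23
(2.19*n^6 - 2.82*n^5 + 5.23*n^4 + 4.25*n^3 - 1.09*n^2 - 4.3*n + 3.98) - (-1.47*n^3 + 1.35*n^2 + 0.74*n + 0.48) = 2.19*n^6 - 2.82*n^5 + 5.23*n^4 + 5.72*n^3 - 2.44*n^2 - 5.04*n + 3.5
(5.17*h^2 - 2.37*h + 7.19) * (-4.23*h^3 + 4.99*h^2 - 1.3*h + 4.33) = -21.8691*h^5 + 35.8234*h^4 - 48.961*h^3 + 61.3452*h^2 - 19.6091*h + 31.1327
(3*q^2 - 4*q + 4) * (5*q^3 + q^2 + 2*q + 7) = 15*q^5 - 17*q^4 + 22*q^3 + 17*q^2 - 20*q + 28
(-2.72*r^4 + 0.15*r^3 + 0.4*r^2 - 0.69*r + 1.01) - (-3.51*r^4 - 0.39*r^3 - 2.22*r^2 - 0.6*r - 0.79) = 0.79*r^4 + 0.54*r^3 + 2.62*r^2 - 0.09*r + 1.8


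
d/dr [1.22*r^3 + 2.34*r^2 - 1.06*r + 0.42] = 3.66*r^2 + 4.68*r - 1.06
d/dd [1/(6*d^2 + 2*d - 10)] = (-6*d - 1)/(2*(3*d^2 + d - 5)^2)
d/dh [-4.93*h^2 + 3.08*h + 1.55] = 3.08 - 9.86*h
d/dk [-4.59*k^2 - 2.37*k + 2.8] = -9.18*k - 2.37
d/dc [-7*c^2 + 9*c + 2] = 9 - 14*c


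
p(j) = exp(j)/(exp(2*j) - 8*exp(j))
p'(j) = (-2*exp(2*j) + 8*exp(j))*exp(j)/(exp(2*j) - 8*exp(j))^2 + exp(j)/(exp(2*j) - 8*exp(j)) = -exp(j)/(exp(j) - 8)^2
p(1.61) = -0.33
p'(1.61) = -0.56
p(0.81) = -0.17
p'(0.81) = -0.07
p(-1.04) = -0.13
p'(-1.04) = -0.01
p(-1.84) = -0.13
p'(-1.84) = -0.00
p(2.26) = 0.63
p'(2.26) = -3.82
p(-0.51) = -0.14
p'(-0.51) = -0.01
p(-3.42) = -0.13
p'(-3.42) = -0.00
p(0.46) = -0.16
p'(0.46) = -0.04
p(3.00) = 0.08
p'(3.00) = -0.14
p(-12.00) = -0.13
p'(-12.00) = 0.00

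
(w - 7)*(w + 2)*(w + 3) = w^3 - 2*w^2 - 29*w - 42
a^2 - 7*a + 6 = (a - 6)*(a - 1)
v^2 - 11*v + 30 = (v - 6)*(v - 5)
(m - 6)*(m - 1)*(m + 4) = m^3 - 3*m^2 - 22*m + 24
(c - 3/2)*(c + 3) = c^2 + 3*c/2 - 9/2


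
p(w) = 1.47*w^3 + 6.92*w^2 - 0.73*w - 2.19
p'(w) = 4.41*w^2 + 13.84*w - 0.73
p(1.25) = 10.58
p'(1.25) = 23.46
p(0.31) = -1.71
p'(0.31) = 3.98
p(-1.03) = 4.30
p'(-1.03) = -10.31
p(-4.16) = 14.77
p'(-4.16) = 18.01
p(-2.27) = 17.93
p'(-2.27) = -9.42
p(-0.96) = 3.59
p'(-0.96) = -9.95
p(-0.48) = -0.41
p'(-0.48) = -6.36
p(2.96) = 94.40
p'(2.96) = 78.88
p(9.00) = 1623.39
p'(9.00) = 481.04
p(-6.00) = -66.21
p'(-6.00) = 74.99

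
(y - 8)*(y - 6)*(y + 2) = y^3 - 12*y^2 + 20*y + 96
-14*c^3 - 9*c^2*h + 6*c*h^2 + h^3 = (-2*c + h)*(c + h)*(7*c + h)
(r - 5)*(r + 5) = r^2 - 25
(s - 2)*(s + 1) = s^2 - s - 2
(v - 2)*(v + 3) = v^2 + v - 6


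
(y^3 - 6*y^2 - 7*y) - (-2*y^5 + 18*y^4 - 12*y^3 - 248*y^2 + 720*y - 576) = 2*y^5 - 18*y^4 + 13*y^3 + 242*y^2 - 727*y + 576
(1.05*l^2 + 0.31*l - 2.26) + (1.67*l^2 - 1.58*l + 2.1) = 2.72*l^2 - 1.27*l - 0.16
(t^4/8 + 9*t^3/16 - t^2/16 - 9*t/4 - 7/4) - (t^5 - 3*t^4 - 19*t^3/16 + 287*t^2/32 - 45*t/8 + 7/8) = -t^5 + 25*t^4/8 + 7*t^3/4 - 289*t^2/32 + 27*t/8 - 21/8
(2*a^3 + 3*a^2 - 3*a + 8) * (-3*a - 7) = -6*a^4 - 23*a^3 - 12*a^2 - 3*a - 56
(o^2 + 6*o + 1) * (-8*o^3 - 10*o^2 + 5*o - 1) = -8*o^5 - 58*o^4 - 63*o^3 + 19*o^2 - o - 1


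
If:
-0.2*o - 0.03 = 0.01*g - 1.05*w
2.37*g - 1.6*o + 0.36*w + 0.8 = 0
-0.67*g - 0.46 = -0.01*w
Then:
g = -0.69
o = -0.54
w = -0.08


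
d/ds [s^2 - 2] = 2*s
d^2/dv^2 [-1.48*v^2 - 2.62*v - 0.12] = -2.96000000000000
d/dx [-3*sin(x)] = -3*cos(x)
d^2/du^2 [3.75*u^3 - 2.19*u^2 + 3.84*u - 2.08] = 22.5*u - 4.38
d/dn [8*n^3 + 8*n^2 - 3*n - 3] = 24*n^2 + 16*n - 3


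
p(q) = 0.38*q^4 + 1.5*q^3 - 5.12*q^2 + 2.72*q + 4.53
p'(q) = 1.52*q^3 + 4.5*q^2 - 10.24*q + 2.72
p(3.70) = 91.70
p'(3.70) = 103.43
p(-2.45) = -41.23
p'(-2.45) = 32.47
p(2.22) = 10.98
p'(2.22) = 18.80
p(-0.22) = 3.67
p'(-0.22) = 5.17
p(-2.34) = -37.70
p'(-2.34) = 31.85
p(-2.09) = -29.96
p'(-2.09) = 29.90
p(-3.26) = -67.80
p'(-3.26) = 31.26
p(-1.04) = -5.08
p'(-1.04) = 16.53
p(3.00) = 37.89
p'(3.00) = 53.54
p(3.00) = 37.89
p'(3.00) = 53.54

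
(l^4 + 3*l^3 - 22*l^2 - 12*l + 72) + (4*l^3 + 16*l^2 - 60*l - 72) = l^4 + 7*l^3 - 6*l^2 - 72*l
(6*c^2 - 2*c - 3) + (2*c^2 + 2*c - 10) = 8*c^2 - 13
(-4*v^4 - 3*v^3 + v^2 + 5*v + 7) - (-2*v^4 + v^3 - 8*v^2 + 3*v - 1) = -2*v^4 - 4*v^3 + 9*v^2 + 2*v + 8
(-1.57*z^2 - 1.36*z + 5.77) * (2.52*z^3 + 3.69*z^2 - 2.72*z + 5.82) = -3.9564*z^5 - 9.2205*z^4 + 13.7924*z^3 + 15.8531*z^2 - 23.6096*z + 33.5814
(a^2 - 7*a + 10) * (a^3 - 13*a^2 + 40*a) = a^5 - 20*a^4 + 141*a^3 - 410*a^2 + 400*a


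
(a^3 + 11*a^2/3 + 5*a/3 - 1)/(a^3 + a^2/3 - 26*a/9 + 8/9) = 3*(a^2 + 4*a + 3)/(3*a^2 + 2*a - 8)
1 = 1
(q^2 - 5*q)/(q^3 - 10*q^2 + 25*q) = 1/(q - 5)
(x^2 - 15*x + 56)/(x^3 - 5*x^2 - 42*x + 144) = (x - 7)/(x^2 + 3*x - 18)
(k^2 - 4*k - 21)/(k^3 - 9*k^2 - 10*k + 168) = (k + 3)/(k^2 - 2*k - 24)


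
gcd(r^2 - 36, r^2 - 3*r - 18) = r - 6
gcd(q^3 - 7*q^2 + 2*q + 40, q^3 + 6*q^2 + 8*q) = q + 2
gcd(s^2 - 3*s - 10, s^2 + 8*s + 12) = s + 2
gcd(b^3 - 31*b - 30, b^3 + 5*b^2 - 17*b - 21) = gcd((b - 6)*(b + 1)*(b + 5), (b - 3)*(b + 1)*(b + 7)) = b + 1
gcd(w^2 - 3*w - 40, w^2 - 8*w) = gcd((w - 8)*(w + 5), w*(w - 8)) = w - 8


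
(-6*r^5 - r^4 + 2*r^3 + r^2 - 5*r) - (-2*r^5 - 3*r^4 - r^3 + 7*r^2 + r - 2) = -4*r^5 + 2*r^4 + 3*r^3 - 6*r^2 - 6*r + 2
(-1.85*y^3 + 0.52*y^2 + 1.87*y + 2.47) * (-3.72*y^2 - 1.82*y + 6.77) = 6.882*y^5 + 1.4326*y^4 - 20.4273*y^3 - 9.0714*y^2 + 8.1645*y + 16.7219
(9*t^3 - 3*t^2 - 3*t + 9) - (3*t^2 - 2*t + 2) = 9*t^3 - 6*t^2 - t + 7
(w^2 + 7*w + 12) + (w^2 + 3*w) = 2*w^2 + 10*w + 12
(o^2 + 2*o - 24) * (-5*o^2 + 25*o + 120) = -5*o^4 + 15*o^3 + 290*o^2 - 360*o - 2880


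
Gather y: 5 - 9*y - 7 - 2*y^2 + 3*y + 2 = -2*y^2 - 6*y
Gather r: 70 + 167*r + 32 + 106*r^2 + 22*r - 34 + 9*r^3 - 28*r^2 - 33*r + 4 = 9*r^3 + 78*r^2 + 156*r + 72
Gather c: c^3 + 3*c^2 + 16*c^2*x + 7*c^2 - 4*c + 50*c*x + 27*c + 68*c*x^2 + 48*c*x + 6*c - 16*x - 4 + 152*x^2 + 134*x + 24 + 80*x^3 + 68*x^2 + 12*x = c^3 + c^2*(16*x + 10) + c*(68*x^2 + 98*x + 29) + 80*x^3 + 220*x^2 + 130*x + 20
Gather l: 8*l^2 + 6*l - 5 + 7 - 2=8*l^2 + 6*l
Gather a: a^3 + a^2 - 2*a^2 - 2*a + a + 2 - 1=a^3 - a^2 - a + 1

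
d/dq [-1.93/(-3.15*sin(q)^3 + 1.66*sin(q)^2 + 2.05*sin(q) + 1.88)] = (-18.2385*sin(q)^2 + 6.4076*sin(q) + 3.9565)*cos(q)/(-3.15*sin(q)^3 + 1.66*sin(q)^2 + 2.05*sin(q) + 1.88)^2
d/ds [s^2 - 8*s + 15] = 2*s - 8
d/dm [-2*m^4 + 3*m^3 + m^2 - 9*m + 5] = -8*m^3 + 9*m^2 + 2*m - 9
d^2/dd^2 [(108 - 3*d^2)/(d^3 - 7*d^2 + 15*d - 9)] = 6*(-d^4 - 6*d^3 + 234*d^2 - 726*d + 639)/(d^7 - 15*d^6 + 93*d^5 - 307*d^4 + 579*d^3 - 621*d^2 + 351*d - 81)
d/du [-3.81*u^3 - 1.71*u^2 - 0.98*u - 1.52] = -11.43*u^2 - 3.42*u - 0.98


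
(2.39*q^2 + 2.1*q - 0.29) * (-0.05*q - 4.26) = -0.1195*q^3 - 10.2864*q^2 - 8.9315*q + 1.2354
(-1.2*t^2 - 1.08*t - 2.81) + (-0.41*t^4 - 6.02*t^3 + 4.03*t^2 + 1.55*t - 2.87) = -0.41*t^4 - 6.02*t^3 + 2.83*t^2 + 0.47*t - 5.68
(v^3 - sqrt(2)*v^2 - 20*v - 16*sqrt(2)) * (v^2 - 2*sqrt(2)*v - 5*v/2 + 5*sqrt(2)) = v^5 - 3*sqrt(2)*v^4 - 5*v^4/2 - 16*v^3 + 15*sqrt(2)*v^3/2 + 24*sqrt(2)*v^2 + 40*v^2 - 60*sqrt(2)*v + 64*v - 160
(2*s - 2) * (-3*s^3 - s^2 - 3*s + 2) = -6*s^4 + 4*s^3 - 4*s^2 + 10*s - 4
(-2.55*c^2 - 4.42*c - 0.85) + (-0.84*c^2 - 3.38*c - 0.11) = -3.39*c^2 - 7.8*c - 0.96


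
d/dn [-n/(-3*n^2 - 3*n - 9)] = (n^2 - n*(2*n + 1) + n + 3)/(3*(n^2 + n + 3)^2)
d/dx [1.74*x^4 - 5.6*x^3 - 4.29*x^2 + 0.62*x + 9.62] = 6.96*x^3 - 16.8*x^2 - 8.58*x + 0.62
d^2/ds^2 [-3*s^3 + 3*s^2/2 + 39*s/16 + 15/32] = 3 - 18*s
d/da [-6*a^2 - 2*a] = -12*a - 2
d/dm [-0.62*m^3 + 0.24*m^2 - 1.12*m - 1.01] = -1.86*m^2 + 0.48*m - 1.12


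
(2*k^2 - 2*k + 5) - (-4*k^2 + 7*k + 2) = 6*k^2 - 9*k + 3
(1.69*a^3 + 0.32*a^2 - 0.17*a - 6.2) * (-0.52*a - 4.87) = -0.8788*a^4 - 8.3967*a^3 - 1.47*a^2 + 4.0519*a + 30.194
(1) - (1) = 0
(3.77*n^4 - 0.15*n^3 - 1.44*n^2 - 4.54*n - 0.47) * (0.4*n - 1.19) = 1.508*n^5 - 4.5463*n^4 - 0.3975*n^3 - 0.1024*n^2 + 5.2146*n + 0.5593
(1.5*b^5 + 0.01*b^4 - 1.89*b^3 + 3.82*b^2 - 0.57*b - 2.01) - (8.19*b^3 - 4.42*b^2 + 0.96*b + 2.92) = 1.5*b^5 + 0.01*b^4 - 10.08*b^3 + 8.24*b^2 - 1.53*b - 4.93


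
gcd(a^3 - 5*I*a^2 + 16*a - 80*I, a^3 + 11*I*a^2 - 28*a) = a + 4*I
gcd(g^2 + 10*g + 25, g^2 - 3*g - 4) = 1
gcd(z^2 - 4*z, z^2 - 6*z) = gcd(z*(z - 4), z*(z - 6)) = z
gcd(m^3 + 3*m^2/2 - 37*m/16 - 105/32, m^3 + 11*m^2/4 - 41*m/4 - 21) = m + 7/4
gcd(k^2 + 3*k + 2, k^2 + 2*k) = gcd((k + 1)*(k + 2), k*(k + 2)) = k + 2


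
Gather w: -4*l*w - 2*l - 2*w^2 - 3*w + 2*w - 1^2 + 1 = -2*l - 2*w^2 + w*(-4*l - 1)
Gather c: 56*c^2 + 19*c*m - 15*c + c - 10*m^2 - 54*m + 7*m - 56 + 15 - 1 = 56*c^2 + c*(19*m - 14) - 10*m^2 - 47*m - 42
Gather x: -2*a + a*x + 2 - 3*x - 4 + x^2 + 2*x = -2*a + x^2 + x*(a - 1) - 2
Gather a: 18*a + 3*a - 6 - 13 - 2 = 21*a - 21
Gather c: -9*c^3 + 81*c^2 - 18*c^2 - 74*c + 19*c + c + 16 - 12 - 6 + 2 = -9*c^3 + 63*c^2 - 54*c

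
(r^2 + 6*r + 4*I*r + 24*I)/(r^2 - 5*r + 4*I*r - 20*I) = (r + 6)/(r - 5)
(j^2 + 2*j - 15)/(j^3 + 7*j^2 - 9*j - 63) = (j + 5)/(j^2 + 10*j + 21)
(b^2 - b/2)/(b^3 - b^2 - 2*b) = (1/2 - b)/(-b^2 + b + 2)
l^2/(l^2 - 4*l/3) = 3*l/(3*l - 4)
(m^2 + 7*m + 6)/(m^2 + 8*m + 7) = (m + 6)/(m + 7)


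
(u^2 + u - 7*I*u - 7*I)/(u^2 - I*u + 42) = (u + 1)/(u + 6*I)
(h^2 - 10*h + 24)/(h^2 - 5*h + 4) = (h - 6)/(h - 1)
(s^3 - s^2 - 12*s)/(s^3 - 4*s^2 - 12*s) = (-s^2 + s + 12)/(-s^2 + 4*s + 12)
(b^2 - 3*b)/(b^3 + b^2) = (b - 3)/(b*(b + 1))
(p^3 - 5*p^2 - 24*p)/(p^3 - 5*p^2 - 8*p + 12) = p*(p^2 - 5*p - 24)/(p^3 - 5*p^2 - 8*p + 12)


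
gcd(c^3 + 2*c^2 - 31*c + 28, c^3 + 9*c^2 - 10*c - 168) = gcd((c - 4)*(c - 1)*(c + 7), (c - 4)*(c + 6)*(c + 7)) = c^2 + 3*c - 28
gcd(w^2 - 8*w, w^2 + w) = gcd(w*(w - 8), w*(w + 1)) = w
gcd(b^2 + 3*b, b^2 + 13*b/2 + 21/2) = b + 3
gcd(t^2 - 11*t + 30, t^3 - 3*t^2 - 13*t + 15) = t - 5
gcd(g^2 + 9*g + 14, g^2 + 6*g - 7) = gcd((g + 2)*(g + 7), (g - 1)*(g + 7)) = g + 7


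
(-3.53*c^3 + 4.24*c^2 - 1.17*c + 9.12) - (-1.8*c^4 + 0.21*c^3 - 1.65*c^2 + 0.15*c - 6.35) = 1.8*c^4 - 3.74*c^3 + 5.89*c^2 - 1.32*c + 15.47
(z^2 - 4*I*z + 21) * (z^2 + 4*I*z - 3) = z^4 + 34*z^2 + 96*I*z - 63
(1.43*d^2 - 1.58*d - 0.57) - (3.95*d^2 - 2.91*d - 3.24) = -2.52*d^2 + 1.33*d + 2.67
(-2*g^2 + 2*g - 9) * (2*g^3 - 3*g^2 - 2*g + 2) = -4*g^5 + 10*g^4 - 20*g^3 + 19*g^2 + 22*g - 18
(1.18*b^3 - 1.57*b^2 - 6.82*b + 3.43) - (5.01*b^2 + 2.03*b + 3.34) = 1.18*b^3 - 6.58*b^2 - 8.85*b + 0.0900000000000003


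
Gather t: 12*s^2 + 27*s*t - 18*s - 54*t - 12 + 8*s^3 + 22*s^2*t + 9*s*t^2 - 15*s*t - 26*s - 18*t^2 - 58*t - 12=8*s^3 + 12*s^2 - 44*s + t^2*(9*s - 18) + t*(22*s^2 + 12*s - 112) - 24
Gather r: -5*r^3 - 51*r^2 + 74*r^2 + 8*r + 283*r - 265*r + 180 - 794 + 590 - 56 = -5*r^3 + 23*r^2 + 26*r - 80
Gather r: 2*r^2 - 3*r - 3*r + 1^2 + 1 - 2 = 2*r^2 - 6*r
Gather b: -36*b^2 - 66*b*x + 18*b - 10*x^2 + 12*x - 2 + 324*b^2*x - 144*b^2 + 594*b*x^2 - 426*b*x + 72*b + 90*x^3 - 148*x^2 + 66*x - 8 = b^2*(324*x - 180) + b*(594*x^2 - 492*x + 90) + 90*x^3 - 158*x^2 + 78*x - 10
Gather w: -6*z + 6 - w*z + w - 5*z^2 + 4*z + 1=w*(1 - z) - 5*z^2 - 2*z + 7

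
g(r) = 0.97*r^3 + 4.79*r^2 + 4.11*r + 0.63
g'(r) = 2.91*r^2 + 9.58*r + 4.11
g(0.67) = 5.83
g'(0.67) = 11.83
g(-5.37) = -33.52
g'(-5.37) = 36.58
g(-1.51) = 2.01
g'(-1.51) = -3.72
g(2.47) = 54.62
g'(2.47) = 45.53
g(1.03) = 11.00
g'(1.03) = 17.06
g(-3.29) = 4.41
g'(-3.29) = 4.09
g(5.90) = 390.84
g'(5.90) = 161.93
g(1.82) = 29.82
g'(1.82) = 31.18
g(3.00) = 82.26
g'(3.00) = 59.04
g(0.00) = 0.63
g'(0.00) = 4.11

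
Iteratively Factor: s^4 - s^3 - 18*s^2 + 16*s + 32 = (s - 2)*(s^3 + s^2 - 16*s - 16) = (s - 2)*(s + 4)*(s^2 - 3*s - 4) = (s - 2)*(s + 1)*(s + 4)*(s - 4)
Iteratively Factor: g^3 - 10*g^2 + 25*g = (g)*(g^2 - 10*g + 25) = g*(g - 5)*(g - 5)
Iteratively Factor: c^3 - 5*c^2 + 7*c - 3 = (c - 3)*(c^2 - 2*c + 1) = (c - 3)*(c - 1)*(c - 1)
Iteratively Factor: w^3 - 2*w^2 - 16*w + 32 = (w - 4)*(w^2 + 2*w - 8) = (w - 4)*(w + 4)*(w - 2)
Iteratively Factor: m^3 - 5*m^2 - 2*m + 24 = (m - 4)*(m^2 - m - 6) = (m - 4)*(m + 2)*(m - 3)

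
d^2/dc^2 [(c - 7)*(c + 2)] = 2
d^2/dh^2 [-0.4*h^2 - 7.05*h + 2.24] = -0.800000000000000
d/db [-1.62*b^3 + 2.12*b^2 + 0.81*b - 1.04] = -4.86*b^2 + 4.24*b + 0.81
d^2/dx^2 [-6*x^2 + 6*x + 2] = -12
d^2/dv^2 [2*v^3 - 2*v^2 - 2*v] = 12*v - 4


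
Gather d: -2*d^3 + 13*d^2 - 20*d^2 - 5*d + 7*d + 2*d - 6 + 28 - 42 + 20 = -2*d^3 - 7*d^2 + 4*d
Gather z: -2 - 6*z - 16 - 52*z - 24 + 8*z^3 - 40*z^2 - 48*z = 8*z^3 - 40*z^2 - 106*z - 42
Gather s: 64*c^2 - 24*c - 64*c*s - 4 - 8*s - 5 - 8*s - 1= 64*c^2 - 24*c + s*(-64*c - 16) - 10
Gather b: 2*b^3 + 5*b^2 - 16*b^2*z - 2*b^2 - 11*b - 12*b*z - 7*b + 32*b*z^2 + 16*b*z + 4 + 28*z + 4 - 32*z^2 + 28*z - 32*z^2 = 2*b^3 + b^2*(3 - 16*z) + b*(32*z^2 + 4*z - 18) - 64*z^2 + 56*z + 8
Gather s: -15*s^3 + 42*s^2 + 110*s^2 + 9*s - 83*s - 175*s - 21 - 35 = -15*s^3 + 152*s^2 - 249*s - 56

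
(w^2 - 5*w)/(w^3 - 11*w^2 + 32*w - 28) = w*(w - 5)/(w^3 - 11*w^2 + 32*w - 28)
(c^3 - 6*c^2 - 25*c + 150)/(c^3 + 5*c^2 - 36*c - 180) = (c - 5)/(c + 6)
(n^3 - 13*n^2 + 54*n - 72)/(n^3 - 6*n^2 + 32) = (n^2 - 9*n + 18)/(n^2 - 2*n - 8)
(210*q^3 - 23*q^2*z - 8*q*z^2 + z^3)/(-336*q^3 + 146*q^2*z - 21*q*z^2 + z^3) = (5*q + z)/(-8*q + z)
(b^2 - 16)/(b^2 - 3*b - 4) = (b + 4)/(b + 1)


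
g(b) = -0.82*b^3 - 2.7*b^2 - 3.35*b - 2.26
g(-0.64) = -1.01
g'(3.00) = -41.69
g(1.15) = -10.93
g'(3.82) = -59.88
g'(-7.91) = -114.55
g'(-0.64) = -0.90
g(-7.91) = 261.13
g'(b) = -2.46*b^2 - 5.4*b - 3.35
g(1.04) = -9.59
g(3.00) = -58.75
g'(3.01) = -41.89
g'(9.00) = -251.21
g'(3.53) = -53.07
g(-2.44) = 1.75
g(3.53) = -83.80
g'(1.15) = -12.81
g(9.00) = -848.89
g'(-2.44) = -4.82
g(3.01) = -59.17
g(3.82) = -100.17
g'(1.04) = -11.63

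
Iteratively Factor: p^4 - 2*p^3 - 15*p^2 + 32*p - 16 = (p + 4)*(p^3 - 6*p^2 + 9*p - 4) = (p - 1)*(p + 4)*(p^2 - 5*p + 4) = (p - 4)*(p - 1)*(p + 4)*(p - 1)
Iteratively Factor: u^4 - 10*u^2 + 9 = (u - 3)*(u^3 + 3*u^2 - u - 3) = (u - 3)*(u + 3)*(u^2 - 1) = (u - 3)*(u - 1)*(u + 3)*(u + 1)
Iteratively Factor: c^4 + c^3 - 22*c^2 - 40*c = (c + 4)*(c^3 - 3*c^2 - 10*c) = (c + 2)*(c + 4)*(c^2 - 5*c) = (c - 5)*(c + 2)*(c + 4)*(c)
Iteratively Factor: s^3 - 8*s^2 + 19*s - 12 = (s - 1)*(s^2 - 7*s + 12) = (s - 3)*(s - 1)*(s - 4)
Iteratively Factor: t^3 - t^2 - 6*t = (t)*(t^2 - t - 6) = t*(t + 2)*(t - 3)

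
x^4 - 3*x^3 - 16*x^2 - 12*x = x*(x - 6)*(x + 1)*(x + 2)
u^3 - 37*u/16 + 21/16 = (u - 1)*(u - 3/4)*(u + 7/4)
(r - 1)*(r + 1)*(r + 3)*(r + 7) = r^4 + 10*r^3 + 20*r^2 - 10*r - 21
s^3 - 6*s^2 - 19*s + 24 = (s - 8)*(s - 1)*(s + 3)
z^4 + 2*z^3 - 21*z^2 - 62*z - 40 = (z - 5)*(z + 1)*(z + 2)*(z + 4)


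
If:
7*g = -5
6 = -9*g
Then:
No Solution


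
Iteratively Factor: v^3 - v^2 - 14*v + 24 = (v + 4)*(v^2 - 5*v + 6) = (v - 2)*(v + 4)*(v - 3)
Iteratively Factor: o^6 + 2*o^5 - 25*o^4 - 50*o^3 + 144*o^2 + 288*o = (o + 3)*(o^5 - o^4 - 22*o^3 + 16*o^2 + 96*o) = (o + 3)*(o + 4)*(o^4 - 5*o^3 - 2*o^2 + 24*o) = (o - 3)*(o + 3)*(o + 4)*(o^3 - 2*o^2 - 8*o) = (o - 4)*(o - 3)*(o + 3)*(o + 4)*(o^2 + 2*o) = (o - 4)*(o - 3)*(o + 2)*(o + 3)*(o + 4)*(o)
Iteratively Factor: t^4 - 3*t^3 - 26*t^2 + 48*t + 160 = (t - 5)*(t^3 + 2*t^2 - 16*t - 32) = (t - 5)*(t - 4)*(t^2 + 6*t + 8) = (t - 5)*(t - 4)*(t + 2)*(t + 4)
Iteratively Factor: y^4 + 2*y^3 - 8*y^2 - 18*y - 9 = (y + 1)*(y^3 + y^2 - 9*y - 9) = (y + 1)^2*(y^2 - 9) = (y + 1)^2*(y + 3)*(y - 3)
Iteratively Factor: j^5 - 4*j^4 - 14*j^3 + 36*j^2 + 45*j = (j + 3)*(j^4 - 7*j^3 + 7*j^2 + 15*j) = (j - 3)*(j + 3)*(j^3 - 4*j^2 - 5*j) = (j - 5)*(j - 3)*(j + 3)*(j^2 + j) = j*(j - 5)*(j - 3)*(j + 3)*(j + 1)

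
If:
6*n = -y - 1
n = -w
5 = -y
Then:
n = 2/3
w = -2/3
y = -5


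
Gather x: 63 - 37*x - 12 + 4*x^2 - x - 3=4*x^2 - 38*x + 48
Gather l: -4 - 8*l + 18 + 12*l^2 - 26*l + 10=12*l^2 - 34*l + 24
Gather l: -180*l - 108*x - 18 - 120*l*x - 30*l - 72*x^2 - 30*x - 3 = l*(-120*x - 210) - 72*x^2 - 138*x - 21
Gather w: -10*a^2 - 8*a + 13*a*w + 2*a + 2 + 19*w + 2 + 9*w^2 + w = -10*a^2 - 6*a + 9*w^2 + w*(13*a + 20) + 4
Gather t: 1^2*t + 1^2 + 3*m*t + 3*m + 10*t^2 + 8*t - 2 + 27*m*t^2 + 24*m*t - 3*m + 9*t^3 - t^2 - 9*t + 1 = 27*m*t + 9*t^3 + t^2*(27*m + 9)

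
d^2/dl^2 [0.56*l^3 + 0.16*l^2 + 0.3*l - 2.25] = 3.36*l + 0.32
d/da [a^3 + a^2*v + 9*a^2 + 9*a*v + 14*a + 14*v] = 3*a^2 + 2*a*v + 18*a + 9*v + 14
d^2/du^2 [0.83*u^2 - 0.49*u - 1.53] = 1.66000000000000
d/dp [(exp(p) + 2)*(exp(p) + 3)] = (2*exp(p) + 5)*exp(p)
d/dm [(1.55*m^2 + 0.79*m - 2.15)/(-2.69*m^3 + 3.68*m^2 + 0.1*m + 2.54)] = (4.1695*m^4 + 4.2502*m^3 - 20.1027*m^2 + 23.698*m + 2.2216)/(7.2361*m^6 - 19.7984*m^5 + 13.0044*m^4 - 12.9292*m^3 + 18.7044*m^2 + 0.508*m + 6.4516)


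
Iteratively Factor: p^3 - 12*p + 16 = (p - 2)*(p^2 + 2*p - 8) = (p - 2)*(p + 4)*(p - 2)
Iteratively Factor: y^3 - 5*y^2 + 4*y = (y)*(y^2 - 5*y + 4) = y*(y - 1)*(y - 4)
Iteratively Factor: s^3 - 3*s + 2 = (s + 2)*(s^2 - 2*s + 1) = (s - 1)*(s + 2)*(s - 1)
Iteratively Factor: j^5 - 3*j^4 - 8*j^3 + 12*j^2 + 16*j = (j + 2)*(j^4 - 5*j^3 + 2*j^2 + 8*j) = (j - 2)*(j + 2)*(j^3 - 3*j^2 - 4*j) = j*(j - 2)*(j + 2)*(j^2 - 3*j - 4) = j*(j - 2)*(j + 1)*(j + 2)*(j - 4)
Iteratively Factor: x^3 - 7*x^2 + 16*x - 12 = (x - 2)*(x^2 - 5*x + 6) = (x - 3)*(x - 2)*(x - 2)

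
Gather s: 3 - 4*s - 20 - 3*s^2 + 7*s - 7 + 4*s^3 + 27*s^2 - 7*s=4*s^3 + 24*s^2 - 4*s - 24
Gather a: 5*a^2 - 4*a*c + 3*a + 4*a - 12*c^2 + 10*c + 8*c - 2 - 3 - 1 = 5*a^2 + a*(7 - 4*c) - 12*c^2 + 18*c - 6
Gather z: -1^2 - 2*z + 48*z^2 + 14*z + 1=48*z^2 + 12*z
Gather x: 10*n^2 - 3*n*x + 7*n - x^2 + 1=10*n^2 - 3*n*x + 7*n - x^2 + 1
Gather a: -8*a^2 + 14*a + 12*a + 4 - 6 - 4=-8*a^2 + 26*a - 6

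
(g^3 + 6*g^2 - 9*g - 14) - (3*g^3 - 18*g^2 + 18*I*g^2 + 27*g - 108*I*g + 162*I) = -2*g^3 + 24*g^2 - 18*I*g^2 - 36*g + 108*I*g - 14 - 162*I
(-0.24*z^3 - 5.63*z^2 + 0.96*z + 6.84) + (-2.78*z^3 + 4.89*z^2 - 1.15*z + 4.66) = -3.02*z^3 - 0.74*z^2 - 0.19*z + 11.5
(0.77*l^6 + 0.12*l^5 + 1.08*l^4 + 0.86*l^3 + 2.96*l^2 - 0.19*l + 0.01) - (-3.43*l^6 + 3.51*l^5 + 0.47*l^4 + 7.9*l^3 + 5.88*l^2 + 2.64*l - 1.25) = 4.2*l^6 - 3.39*l^5 + 0.61*l^4 - 7.04*l^3 - 2.92*l^2 - 2.83*l + 1.26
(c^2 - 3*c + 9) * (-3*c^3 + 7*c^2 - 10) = -3*c^5 + 16*c^4 - 48*c^3 + 53*c^2 + 30*c - 90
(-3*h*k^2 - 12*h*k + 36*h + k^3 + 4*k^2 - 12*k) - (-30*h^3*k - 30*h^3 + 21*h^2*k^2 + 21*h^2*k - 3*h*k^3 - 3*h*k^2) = 30*h^3*k + 30*h^3 - 21*h^2*k^2 - 21*h^2*k + 3*h*k^3 - 12*h*k + 36*h + k^3 + 4*k^2 - 12*k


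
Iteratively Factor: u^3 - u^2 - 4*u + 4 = (u - 1)*(u^2 - 4) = (u - 2)*(u - 1)*(u + 2)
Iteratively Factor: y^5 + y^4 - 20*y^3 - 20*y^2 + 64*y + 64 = (y + 4)*(y^4 - 3*y^3 - 8*y^2 + 12*y + 16) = (y + 2)*(y + 4)*(y^3 - 5*y^2 + 2*y + 8) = (y + 1)*(y + 2)*(y + 4)*(y^2 - 6*y + 8) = (y - 2)*(y + 1)*(y + 2)*(y + 4)*(y - 4)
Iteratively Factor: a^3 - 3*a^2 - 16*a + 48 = (a + 4)*(a^2 - 7*a + 12) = (a - 4)*(a + 4)*(a - 3)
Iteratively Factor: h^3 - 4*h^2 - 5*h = (h)*(h^2 - 4*h - 5) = h*(h + 1)*(h - 5)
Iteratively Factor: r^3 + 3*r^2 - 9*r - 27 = (r + 3)*(r^2 - 9) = (r + 3)^2*(r - 3)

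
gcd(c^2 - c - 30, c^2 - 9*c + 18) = c - 6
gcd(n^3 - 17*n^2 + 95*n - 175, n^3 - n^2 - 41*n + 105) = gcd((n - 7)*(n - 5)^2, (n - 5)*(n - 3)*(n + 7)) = n - 5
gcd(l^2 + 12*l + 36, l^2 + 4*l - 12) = l + 6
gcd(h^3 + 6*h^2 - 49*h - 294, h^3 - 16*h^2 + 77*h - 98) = h - 7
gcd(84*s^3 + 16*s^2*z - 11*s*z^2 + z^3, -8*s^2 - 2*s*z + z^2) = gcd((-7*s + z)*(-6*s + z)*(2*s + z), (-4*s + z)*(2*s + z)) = 2*s + z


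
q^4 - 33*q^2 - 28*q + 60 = (q - 6)*(q - 1)*(q + 2)*(q + 5)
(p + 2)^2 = p^2 + 4*p + 4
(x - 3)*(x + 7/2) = x^2 + x/2 - 21/2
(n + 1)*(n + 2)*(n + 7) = n^3 + 10*n^2 + 23*n + 14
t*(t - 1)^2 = t^3 - 2*t^2 + t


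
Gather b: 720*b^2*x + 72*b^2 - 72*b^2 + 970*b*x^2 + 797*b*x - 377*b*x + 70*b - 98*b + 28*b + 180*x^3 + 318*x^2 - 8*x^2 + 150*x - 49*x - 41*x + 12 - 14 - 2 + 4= 720*b^2*x + b*(970*x^2 + 420*x) + 180*x^3 + 310*x^2 + 60*x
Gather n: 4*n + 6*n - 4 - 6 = 10*n - 10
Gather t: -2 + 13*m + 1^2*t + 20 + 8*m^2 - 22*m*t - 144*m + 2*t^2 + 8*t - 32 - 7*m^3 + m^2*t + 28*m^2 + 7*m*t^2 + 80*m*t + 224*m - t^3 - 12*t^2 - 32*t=-7*m^3 + 36*m^2 + 93*m - t^3 + t^2*(7*m - 10) + t*(m^2 + 58*m - 23) - 14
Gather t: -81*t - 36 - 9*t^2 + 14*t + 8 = -9*t^2 - 67*t - 28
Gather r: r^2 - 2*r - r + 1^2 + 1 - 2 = r^2 - 3*r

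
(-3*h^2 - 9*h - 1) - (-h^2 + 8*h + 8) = -2*h^2 - 17*h - 9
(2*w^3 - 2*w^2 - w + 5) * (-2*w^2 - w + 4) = -4*w^5 + 2*w^4 + 12*w^3 - 17*w^2 - 9*w + 20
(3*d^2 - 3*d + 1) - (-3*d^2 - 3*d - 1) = 6*d^2 + 2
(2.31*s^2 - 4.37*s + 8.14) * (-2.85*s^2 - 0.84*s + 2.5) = -6.5835*s^4 + 10.5141*s^3 - 13.7532*s^2 - 17.7626*s + 20.35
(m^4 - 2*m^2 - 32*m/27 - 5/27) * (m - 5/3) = m^5 - 5*m^4/3 - 2*m^3 + 58*m^2/27 + 145*m/81 + 25/81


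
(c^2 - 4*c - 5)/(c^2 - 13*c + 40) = (c + 1)/(c - 8)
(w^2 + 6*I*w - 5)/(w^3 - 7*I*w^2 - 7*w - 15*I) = (w + 5*I)/(w^2 - 8*I*w - 15)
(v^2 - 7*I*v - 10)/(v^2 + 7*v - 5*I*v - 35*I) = (v - 2*I)/(v + 7)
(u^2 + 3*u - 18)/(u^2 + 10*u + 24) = (u - 3)/(u + 4)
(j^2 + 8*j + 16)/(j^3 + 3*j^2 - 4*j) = (j + 4)/(j*(j - 1))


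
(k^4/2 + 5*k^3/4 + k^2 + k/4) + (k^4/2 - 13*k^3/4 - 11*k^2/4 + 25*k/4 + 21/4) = k^4 - 2*k^3 - 7*k^2/4 + 13*k/2 + 21/4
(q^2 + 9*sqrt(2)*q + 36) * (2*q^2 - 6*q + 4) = 2*q^4 - 6*q^3 + 18*sqrt(2)*q^3 - 54*sqrt(2)*q^2 + 76*q^2 - 216*q + 36*sqrt(2)*q + 144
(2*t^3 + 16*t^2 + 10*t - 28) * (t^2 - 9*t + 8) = 2*t^5 - 2*t^4 - 118*t^3 + 10*t^2 + 332*t - 224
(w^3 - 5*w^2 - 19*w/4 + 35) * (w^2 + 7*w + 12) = w^5 + 2*w^4 - 111*w^3/4 - 233*w^2/4 + 188*w + 420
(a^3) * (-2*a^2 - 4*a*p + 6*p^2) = -2*a^5 - 4*a^4*p + 6*a^3*p^2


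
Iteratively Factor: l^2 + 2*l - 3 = (l + 3)*(l - 1)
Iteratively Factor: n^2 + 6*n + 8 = (n + 4)*(n + 2)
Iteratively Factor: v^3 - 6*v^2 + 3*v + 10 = (v - 5)*(v^2 - v - 2) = (v - 5)*(v + 1)*(v - 2)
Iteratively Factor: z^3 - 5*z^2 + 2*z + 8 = (z - 4)*(z^2 - z - 2) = (z - 4)*(z - 2)*(z + 1)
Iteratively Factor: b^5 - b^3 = (b - 1)*(b^4 + b^3) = b*(b - 1)*(b^3 + b^2) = b^2*(b - 1)*(b^2 + b) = b^3*(b - 1)*(b + 1)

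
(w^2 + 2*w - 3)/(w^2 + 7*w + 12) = (w - 1)/(w + 4)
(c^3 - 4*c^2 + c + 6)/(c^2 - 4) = (c^2 - 2*c - 3)/(c + 2)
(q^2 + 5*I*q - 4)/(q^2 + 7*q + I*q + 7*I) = (q + 4*I)/(q + 7)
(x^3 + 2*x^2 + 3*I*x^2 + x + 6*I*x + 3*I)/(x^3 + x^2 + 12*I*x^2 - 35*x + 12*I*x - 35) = (x^2 + x*(1 + 3*I) + 3*I)/(x^2 + 12*I*x - 35)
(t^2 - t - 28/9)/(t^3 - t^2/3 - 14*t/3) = (t + 4/3)/(t*(t + 2))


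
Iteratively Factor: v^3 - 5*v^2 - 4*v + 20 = (v - 2)*(v^2 - 3*v - 10) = (v - 5)*(v - 2)*(v + 2)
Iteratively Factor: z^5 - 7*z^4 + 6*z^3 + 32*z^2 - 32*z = (z - 4)*(z^4 - 3*z^3 - 6*z^2 + 8*z) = z*(z - 4)*(z^3 - 3*z^2 - 6*z + 8) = z*(z - 4)^2*(z^2 + z - 2) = z*(z - 4)^2*(z - 1)*(z + 2)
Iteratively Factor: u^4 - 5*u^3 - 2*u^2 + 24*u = (u + 2)*(u^3 - 7*u^2 + 12*u) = (u - 3)*(u + 2)*(u^2 - 4*u) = (u - 4)*(u - 3)*(u + 2)*(u)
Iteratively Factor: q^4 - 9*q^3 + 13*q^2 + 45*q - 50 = (q - 1)*(q^3 - 8*q^2 + 5*q + 50) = (q - 1)*(q + 2)*(q^2 - 10*q + 25) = (q - 5)*(q - 1)*(q + 2)*(q - 5)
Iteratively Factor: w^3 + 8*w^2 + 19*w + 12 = (w + 1)*(w^2 + 7*w + 12) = (w + 1)*(w + 4)*(w + 3)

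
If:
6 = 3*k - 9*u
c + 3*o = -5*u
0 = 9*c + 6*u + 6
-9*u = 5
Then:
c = -8/27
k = 1/3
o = 83/81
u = -5/9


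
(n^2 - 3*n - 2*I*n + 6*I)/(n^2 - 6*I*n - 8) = (n - 3)/(n - 4*I)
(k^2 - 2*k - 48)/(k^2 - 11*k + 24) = (k + 6)/(k - 3)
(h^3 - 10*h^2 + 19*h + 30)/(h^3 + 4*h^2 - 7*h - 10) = (h^2 - 11*h + 30)/(h^2 + 3*h - 10)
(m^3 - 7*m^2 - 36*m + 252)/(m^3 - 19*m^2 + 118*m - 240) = (m^2 - m - 42)/(m^2 - 13*m + 40)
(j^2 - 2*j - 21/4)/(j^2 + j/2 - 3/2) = (j - 7/2)/(j - 1)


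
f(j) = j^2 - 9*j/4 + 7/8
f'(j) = 2*j - 9/4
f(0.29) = 0.31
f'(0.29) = -1.67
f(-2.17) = 10.47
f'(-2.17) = -6.59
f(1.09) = -0.39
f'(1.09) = -0.07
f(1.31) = -0.36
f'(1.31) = 0.37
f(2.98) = 3.05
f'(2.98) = 3.71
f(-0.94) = 3.87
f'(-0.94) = -4.13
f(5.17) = 15.97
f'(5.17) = 8.09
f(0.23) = 0.41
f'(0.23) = -1.79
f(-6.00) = 50.38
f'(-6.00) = -14.25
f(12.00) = 117.88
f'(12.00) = 21.75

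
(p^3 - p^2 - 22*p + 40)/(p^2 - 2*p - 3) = (-p^3 + p^2 + 22*p - 40)/(-p^2 + 2*p + 3)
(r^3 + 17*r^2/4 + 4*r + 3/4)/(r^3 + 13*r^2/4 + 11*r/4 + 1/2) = (r + 3)/(r + 2)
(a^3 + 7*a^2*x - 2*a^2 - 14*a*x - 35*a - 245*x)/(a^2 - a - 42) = (a^2 + 7*a*x + 5*a + 35*x)/(a + 6)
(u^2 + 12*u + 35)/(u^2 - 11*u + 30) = (u^2 + 12*u + 35)/(u^2 - 11*u + 30)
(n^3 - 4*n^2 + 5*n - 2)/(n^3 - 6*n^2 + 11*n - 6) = (n - 1)/(n - 3)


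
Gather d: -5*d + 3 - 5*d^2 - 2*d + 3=-5*d^2 - 7*d + 6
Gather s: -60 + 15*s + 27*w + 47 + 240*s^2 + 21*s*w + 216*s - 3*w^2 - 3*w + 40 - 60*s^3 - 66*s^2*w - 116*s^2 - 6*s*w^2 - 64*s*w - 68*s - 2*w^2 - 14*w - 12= -60*s^3 + s^2*(124 - 66*w) + s*(-6*w^2 - 43*w + 163) - 5*w^2 + 10*w + 15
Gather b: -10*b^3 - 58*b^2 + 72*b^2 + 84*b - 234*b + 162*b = -10*b^3 + 14*b^2 + 12*b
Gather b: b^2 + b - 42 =b^2 + b - 42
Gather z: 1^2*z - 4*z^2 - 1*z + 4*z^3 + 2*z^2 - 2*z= 4*z^3 - 2*z^2 - 2*z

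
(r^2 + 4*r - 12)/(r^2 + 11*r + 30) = (r - 2)/(r + 5)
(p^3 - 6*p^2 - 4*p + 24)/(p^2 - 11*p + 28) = (p^3 - 6*p^2 - 4*p + 24)/(p^2 - 11*p + 28)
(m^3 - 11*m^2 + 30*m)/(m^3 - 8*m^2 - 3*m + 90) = m/(m + 3)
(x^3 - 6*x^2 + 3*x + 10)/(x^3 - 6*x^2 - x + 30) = (x^2 - x - 2)/(x^2 - x - 6)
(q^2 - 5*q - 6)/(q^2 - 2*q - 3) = (q - 6)/(q - 3)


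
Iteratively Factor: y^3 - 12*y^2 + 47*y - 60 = (y - 5)*(y^2 - 7*y + 12) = (y - 5)*(y - 3)*(y - 4)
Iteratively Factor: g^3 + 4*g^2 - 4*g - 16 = (g + 4)*(g^2 - 4) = (g - 2)*(g + 4)*(g + 2)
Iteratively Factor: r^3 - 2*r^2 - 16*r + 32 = (r - 4)*(r^2 + 2*r - 8) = (r - 4)*(r - 2)*(r + 4)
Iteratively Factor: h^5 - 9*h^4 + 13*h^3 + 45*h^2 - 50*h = (h - 1)*(h^4 - 8*h^3 + 5*h^2 + 50*h) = (h - 5)*(h - 1)*(h^3 - 3*h^2 - 10*h) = (h - 5)^2*(h - 1)*(h^2 + 2*h) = h*(h - 5)^2*(h - 1)*(h + 2)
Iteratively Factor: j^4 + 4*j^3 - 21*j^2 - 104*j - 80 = (j + 4)*(j^3 - 21*j - 20) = (j + 1)*(j + 4)*(j^2 - j - 20) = (j - 5)*(j + 1)*(j + 4)*(j + 4)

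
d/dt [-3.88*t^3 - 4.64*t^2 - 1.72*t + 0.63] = -11.64*t^2 - 9.28*t - 1.72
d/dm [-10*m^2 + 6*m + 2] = 6 - 20*m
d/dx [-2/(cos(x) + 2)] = -2*sin(x)/(cos(x) + 2)^2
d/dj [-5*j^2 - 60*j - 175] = -10*j - 60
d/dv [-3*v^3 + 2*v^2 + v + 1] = -9*v^2 + 4*v + 1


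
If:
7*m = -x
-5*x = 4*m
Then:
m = 0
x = 0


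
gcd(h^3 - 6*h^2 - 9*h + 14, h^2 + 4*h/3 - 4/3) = h + 2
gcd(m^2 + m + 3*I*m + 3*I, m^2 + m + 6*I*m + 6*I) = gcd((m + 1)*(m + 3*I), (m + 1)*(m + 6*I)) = m + 1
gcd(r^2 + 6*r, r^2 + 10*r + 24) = r + 6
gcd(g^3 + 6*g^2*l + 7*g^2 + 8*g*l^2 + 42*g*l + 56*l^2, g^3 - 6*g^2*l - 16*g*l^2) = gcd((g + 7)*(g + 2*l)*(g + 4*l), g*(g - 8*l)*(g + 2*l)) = g + 2*l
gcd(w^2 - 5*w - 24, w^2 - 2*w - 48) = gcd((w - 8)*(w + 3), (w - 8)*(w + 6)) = w - 8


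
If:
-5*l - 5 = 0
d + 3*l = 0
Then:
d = 3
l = -1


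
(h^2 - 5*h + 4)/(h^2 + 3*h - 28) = (h - 1)/(h + 7)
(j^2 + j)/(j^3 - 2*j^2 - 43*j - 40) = j/(j^2 - 3*j - 40)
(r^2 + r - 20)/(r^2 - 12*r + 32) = (r + 5)/(r - 8)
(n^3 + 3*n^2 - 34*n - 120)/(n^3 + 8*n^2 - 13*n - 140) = (n^2 - 2*n - 24)/(n^2 + 3*n - 28)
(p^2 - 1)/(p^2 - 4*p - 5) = (p - 1)/(p - 5)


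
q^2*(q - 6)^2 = q^4 - 12*q^3 + 36*q^2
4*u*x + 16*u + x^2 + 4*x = (4*u + x)*(x + 4)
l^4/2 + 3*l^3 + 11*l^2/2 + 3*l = l*(l/2 + 1)*(l + 1)*(l + 3)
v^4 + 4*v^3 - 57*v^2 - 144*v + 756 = (v - 6)*(v - 3)*(v + 6)*(v + 7)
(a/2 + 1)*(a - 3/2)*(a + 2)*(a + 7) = a^4/2 + 19*a^3/4 + 31*a^2/4 - 10*a - 21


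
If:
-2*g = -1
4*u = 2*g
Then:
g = 1/2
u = 1/4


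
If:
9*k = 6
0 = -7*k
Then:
No Solution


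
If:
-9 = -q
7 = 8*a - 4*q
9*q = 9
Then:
No Solution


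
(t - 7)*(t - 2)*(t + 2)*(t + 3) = t^4 - 4*t^3 - 25*t^2 + 16*t + 84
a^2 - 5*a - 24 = (a - 8)*(a + 3)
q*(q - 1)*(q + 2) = q^3 + q^2 - 2*q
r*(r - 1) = r^2 - r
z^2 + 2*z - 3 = (z - 1)*(z + 3)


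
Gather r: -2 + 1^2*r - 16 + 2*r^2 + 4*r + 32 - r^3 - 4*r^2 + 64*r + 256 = -r^3 - 2*r^2 + 69*r + 270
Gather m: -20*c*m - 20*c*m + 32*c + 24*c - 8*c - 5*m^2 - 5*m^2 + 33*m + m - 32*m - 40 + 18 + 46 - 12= 48*c - 10*m^2 + m*(2 - 40*c) + 12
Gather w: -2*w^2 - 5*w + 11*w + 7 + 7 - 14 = -2*w^2 + 6*w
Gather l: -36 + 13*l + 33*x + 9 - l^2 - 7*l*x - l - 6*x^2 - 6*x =-l^2 + l*(12 - 7*x) - 6*x^2 + 27*x - 27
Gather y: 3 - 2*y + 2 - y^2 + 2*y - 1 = 4 - y^2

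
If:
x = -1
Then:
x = -1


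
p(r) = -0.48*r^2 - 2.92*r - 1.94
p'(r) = -0.96*r - 2.92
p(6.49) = -41.11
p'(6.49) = -9.15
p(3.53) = -18.23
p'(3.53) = -6.31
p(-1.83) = 1.80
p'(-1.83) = -1.16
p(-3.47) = 2.41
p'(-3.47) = 0.41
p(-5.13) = 0.41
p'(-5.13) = 2.00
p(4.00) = -21.30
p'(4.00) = -6.76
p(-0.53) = -0.53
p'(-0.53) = -2.41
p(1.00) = -5.34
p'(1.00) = -3.88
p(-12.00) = -36.02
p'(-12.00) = 8.60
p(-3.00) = 2.50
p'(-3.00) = -0.04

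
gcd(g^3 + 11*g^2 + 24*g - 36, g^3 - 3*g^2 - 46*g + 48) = g^2 + 5*g - 6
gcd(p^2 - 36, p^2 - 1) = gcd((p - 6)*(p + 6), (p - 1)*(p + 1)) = 1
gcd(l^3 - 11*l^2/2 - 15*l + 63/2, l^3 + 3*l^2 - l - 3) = l + 3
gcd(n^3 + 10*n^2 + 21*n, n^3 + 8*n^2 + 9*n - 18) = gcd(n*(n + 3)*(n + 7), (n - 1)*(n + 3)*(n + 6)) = n + 3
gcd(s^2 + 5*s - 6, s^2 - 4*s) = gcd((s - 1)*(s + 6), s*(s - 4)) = 1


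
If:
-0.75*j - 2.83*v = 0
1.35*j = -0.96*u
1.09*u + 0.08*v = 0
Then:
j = 0.00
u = 0.00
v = 0.00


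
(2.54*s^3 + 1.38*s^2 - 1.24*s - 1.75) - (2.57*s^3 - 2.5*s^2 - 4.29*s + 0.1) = -0.0299999999999998*s^3 + 3.88*s^2 + 3.05*s - 1.85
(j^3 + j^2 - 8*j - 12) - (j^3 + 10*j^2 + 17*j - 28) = -9*j^2 - 25*j + 16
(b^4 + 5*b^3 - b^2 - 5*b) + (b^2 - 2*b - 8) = b^4 + 5*b^3 - 7*b - 8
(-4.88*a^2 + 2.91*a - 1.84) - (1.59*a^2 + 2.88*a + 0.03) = -6.47*a^2 + 0.0300000000000002*a - 1.87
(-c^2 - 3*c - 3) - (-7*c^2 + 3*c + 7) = 6*c^2 - 6*c - 10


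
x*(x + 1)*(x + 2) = x^3 + 3*x^2 + 2*x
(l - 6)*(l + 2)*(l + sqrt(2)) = l^3 - 4*l^2 + sqrt(2)*l^2 - 12*l - 4*sqrt(2)*l - 12*sqrt(2)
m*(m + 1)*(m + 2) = m^3 + 3*m^2 + 2*m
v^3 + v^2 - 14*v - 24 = (v - 4)*(v + 2)*(v + 3)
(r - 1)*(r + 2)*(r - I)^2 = r^4 + r^3 - 2*I*r^3 - 3*r^2 - 2*I*r^2 - r + 4*I*r + 2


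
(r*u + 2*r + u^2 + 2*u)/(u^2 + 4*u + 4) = (r + u)/(u + 2)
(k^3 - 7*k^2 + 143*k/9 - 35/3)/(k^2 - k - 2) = (-k^3 + 7*k^2 - 143*k/9 + 35/3)/(-k^2 + k + 2)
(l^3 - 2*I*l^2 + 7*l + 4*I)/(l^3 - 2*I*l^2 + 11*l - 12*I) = (l^2 + 2*I*l - 1)/(l^2 + 2*I*l + 3)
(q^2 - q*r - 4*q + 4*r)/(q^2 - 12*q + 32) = (q - r)/(q - 8)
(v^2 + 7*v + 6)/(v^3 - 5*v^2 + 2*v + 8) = (v + 6)/(v^2 - 6*v + 8)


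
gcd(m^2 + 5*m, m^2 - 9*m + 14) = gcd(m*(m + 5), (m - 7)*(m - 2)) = 1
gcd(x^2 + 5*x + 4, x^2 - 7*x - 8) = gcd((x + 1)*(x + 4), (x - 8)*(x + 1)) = x + 1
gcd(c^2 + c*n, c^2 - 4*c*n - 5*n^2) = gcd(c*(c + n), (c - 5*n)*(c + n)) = c + n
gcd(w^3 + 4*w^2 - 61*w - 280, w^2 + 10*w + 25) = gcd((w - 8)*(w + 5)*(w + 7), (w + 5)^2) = w + 5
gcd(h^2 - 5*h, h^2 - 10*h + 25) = h - 5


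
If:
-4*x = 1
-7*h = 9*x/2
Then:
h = 9/56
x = -1/4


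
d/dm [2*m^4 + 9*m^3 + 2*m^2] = m*(8*m^2 + 27*m + 4)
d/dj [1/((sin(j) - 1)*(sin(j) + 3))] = -2*(sin(j) + 1)*cos(j)/((sin(j) - 1)^2*(sin(j) + 3)^2)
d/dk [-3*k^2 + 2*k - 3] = 2 - 6*k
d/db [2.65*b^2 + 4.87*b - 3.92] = 5.3*b + 4.87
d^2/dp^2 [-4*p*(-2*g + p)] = -8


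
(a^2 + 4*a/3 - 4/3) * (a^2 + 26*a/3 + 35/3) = a^4 + 10*a^3 + 197*a^2/9 + 4*a - 140/9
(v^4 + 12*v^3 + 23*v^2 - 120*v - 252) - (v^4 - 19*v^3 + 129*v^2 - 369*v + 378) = 31*v^3 - 106*v^2 + 249*v - 630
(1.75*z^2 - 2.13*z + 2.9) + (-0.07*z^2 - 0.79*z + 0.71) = 1.68*z^2 - 2.92*z + 3.61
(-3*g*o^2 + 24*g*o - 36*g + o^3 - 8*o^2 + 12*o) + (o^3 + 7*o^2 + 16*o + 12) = -3*g*o^2 + 24*g*o - 36*g + 2*o^3 - o^2 + 28*o + 12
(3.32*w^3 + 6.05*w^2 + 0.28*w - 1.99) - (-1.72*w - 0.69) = 3.32*w^3 + 6.05*w^2 + 2.0*w - 1.3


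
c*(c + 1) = c^2 + c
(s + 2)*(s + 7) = s^2 + 9*s + 14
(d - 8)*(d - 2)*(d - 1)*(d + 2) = d^4 - 9*d^3 + 4*d^2 + 36*d - 32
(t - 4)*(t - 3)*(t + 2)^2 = t^4 - 3*t^3 - 12*t^2 + 20*t + 48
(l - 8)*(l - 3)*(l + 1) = l^3 - 10*l^2 + 13*l + 24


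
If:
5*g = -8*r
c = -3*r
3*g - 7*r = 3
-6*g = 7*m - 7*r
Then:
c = 45/59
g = 24/59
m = -249/413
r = -15/59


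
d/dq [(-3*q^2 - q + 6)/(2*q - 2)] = (-3*q^2 + 6*q - 5)/(2*(q^2 - 2*q + 1))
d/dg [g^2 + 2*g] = 2*g + 2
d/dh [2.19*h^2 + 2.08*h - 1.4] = 4.38*h + 2.08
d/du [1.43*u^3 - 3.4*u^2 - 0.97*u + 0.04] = 4.29*u^2 - 6.8*u - 0.97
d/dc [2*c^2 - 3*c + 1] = 4*c - 3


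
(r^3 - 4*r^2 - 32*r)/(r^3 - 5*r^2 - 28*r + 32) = r/(r - 1)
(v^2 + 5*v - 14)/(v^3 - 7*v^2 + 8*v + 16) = (v^2 + 5*v - 14)/(v^3 - 7*v^2 + 8*v + 16)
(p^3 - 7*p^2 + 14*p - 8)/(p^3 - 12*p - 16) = (p^2 - 3*p + 2)/(p^2 + 4*p + 4)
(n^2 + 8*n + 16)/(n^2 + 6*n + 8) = (n + 4)/(n + 2)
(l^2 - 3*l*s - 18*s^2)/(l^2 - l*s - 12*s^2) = (-l + 6*s)/(-l + 4*s)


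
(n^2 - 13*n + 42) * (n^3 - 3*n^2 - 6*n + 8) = n^5 - 16*n^4 + 75*n^3 - 40*n^2 - 356*n + 336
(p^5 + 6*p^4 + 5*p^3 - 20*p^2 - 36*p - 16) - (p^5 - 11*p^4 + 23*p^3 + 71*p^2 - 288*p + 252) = 17*p^4 - 18*p^3 - 91*p^2 + 252*p - 268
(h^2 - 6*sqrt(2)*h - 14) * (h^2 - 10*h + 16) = h^4 - 10*h^3 - 6*sqrt(2)*h^3 + 2*h^2 + 60*sqrt(2)*h^2 - 96*sqrt(2)*h + 140*h - 224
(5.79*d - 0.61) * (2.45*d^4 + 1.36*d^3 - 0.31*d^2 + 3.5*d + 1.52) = 14.1855*d^5 + 6.3799*d^4 - 2.6245*d^3 + 20.4541*d^2 + 6.6658*d - 0.9272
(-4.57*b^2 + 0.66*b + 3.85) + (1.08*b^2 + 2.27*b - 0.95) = -3.49*b^2 + 2.93*b + 2.9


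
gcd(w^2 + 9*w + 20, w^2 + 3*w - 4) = w + 4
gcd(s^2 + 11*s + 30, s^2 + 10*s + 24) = s + 6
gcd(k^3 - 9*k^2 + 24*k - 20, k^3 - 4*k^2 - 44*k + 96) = k - 2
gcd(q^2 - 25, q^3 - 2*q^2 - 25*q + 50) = q^2 - 25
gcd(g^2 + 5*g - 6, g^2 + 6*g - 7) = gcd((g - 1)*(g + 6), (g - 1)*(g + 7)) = g - 1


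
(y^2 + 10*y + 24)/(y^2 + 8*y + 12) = (y + 4)/(y + 2)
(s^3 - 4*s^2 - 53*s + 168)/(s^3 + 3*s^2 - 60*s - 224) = (s - 3)/(s + 4)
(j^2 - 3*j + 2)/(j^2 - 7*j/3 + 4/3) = 3*(j - 2)/(3*j - 4)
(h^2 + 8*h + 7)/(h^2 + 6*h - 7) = (h + 1)/(h - 1)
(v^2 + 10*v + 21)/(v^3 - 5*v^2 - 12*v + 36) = (v + 7)/(v^2 - 8*v + 12)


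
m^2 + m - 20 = (m - 4)*(m + 5)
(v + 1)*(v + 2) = v^2 + 3*v + 2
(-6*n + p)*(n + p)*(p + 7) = -6*n^2*p - 42*n^2 - 5*n*p^2 - 35*n*p + p^3 + 7*p^2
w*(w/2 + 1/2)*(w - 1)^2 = w^4/2 - w^3/2 - w^2/2 + w/2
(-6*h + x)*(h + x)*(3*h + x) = -18*h^3 - 21*h^2*x - 2*h*x^2 + x^3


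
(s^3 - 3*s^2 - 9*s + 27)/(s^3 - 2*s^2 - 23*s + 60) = (s^2 - 9)/(s^2 + s - 20)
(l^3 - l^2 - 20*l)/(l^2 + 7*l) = (l^2 - l - 20)/(l + 7)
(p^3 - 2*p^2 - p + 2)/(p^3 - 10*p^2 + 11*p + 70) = (p^3 - 2*p^2 - p + 2)/(p^3 - 10*p^2 + 11*p + 70)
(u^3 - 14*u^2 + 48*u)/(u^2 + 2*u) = (u^2 - 14*u + 48)/(u + 2)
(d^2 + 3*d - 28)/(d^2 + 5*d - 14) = (d - 4)/(d - 2)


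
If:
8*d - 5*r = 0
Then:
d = 5*r/8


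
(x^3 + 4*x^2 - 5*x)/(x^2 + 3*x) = (x^2 + 4*x - 5)/(x + 3)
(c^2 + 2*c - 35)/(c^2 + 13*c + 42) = (c - 5)/(c + 6)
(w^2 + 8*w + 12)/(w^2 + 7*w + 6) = (w + 2)/(w + 1)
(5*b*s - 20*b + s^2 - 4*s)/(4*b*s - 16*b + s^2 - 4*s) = (5*b + s)/(4*b + s)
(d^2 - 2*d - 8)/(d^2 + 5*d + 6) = (d - 4)/(d + 3)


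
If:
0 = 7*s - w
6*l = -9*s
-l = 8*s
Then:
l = 0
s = 0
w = 0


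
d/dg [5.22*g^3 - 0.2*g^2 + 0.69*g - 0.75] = 15.66*g^2 - 0.4*g + 0.69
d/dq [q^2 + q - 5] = 2*q + 1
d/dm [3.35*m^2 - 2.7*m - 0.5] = 6.7*m - 2.7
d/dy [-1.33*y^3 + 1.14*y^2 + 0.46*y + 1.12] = -3.99*y^2 + 2.28*y + 0.46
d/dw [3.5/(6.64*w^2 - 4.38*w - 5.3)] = (15.33 - 46.48*w)/(-6.64*w^2 + 4.38*w + 5.3)^2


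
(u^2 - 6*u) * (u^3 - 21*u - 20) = u^5 - 6*u^4 - 21*u^3 + 106*u^2 + 120*u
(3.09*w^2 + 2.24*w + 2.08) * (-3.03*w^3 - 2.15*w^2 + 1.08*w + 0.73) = -9.3627*w^5 - 13.4307*w^4 - 7.7812*w^3 + 0.202900000000001*w^2 + 3.8816*w + 1.5184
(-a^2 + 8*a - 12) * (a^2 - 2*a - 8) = -a^4 + 10*a^3 - 20*a^2 - 40*a + 96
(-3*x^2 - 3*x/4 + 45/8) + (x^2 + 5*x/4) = -2*x^2 + x/2 + 45/8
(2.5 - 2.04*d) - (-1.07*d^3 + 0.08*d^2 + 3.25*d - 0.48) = 1.07*d^3 - 0.08*d^2 - 5.29*d + 2.98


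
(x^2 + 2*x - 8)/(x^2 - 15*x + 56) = (x^2 + 2*x - 8)/(x^2 - 15*x + 56)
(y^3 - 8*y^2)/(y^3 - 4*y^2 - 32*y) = y/(y + 4)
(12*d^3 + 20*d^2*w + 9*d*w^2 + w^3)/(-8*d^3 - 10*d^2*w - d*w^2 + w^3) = (6*d + w)/(-4*d + w)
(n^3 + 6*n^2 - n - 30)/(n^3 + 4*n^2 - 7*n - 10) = (n + 3)/(n + 1)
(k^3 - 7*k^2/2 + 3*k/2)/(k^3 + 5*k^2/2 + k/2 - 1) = k*(k - 3)/(k^2 + 3*k + 2)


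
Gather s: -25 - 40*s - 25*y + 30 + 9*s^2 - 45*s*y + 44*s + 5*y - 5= 9*s^2 + s*(4 - 45*y) - 20*y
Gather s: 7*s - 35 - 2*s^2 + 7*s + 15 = -2*s^2 + 14*s - 20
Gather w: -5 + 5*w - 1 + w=6*w - 6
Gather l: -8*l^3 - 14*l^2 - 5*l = -8*l^3 - 14*l^2 - 5*l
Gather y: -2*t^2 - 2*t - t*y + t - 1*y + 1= -2*t^2 - t + y*(-t - 1) + 1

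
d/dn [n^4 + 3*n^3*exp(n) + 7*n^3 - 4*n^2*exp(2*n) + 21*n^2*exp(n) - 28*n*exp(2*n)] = 3*n^3*exp(n) + 4*n^3 - 8*n^2*exp(2*n) + 30*n^2*exp(n) + 21*n^2 - 64*n*exp(2*n) + 42*n*exp(n) - 28*exp(2*n)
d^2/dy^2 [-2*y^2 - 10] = -4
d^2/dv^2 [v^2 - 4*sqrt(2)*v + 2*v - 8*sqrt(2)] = 2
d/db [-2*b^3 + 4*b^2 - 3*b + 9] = -6*b^2 + 8*b - 3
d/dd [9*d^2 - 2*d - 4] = 18*d - 2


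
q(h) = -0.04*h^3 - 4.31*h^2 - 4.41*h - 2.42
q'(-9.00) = 63.45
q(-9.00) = -282.68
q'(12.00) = -125.13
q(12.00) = -745.10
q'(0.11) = -5.36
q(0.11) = -2.96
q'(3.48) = -35.86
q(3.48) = -71.65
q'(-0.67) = 1.31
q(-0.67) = -1.39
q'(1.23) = -15.19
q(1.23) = -14.44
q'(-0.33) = -1.58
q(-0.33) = -1.43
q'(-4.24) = 29.98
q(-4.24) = -58.16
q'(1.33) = -16.09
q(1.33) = -16.00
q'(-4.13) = 29.14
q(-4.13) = -54.90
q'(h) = -0.12*h^2 - 8.62*h - 4.41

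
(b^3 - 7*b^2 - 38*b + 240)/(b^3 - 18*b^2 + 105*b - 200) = (b + 6)/(b - 5)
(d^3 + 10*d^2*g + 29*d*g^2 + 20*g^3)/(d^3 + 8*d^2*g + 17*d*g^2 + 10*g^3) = (d + 4*g)/(d + 2*g)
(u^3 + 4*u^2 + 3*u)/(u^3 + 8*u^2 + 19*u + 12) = u/(u + 4)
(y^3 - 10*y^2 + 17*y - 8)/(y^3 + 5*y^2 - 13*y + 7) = (y - 8)/(y + 7)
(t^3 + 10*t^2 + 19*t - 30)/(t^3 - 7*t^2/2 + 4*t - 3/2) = 2*(t^2 + 11*t + 30)/(2*t^2 - 5*t + 3)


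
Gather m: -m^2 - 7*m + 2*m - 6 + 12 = -m^2 - 5*m + 6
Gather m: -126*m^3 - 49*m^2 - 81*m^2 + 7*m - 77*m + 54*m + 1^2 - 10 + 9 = -126*m^3 - 130*m^2 - 16*m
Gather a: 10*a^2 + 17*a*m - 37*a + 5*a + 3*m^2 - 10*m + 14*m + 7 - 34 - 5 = 10*a^2 + a*(17*m - 32) + 3*m^2 + 4*m - 32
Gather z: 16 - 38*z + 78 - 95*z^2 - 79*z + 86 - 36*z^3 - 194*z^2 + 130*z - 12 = -36*z^3 - 289*z^2 + 13*z + 168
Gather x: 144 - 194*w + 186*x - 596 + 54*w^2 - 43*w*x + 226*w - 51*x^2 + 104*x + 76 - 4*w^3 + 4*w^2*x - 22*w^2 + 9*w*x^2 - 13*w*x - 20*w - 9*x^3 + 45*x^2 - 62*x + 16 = -4*w^3 + 32*w^2 + 12*w - 9*x^3 + x^2*(9*w - 6) + x*(4*w^2 - 56*w + 228) - 360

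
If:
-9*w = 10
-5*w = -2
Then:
No Solution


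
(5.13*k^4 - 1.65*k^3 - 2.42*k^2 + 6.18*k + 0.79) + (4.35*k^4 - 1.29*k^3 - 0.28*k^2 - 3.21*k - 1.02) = 9.48*k^4 - 2.94*k^3 - 2.7*k^2 + 2.97*k - 0.23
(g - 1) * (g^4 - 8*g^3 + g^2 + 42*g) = g^5 - 9*g^4 + 9*g^3 + 41*g^2 - 42*g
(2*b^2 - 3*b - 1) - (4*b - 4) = 2*b^2 - 7*b + 3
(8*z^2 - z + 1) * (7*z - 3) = 56*z^3 - 31*z^2 + 10*z - 3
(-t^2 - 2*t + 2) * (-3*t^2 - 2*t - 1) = 3*t^4 + 8*t^3 - t^2 - 2*t - 2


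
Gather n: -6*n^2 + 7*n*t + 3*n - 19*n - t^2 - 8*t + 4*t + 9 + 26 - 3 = -6*n^2 + n*(7*t - 16) - t^2 - 4*t + 32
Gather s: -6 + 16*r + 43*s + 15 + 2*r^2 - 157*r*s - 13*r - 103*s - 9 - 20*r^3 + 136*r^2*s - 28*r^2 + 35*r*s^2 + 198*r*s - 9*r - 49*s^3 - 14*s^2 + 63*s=-20*r^3 - 26*r^2 - 6*r - 49*s^3 + s^2*(35*r - 14) + s*(136*r^2 + 41*r + 3)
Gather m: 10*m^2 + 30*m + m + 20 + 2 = 10*m^2 + 31*m + 22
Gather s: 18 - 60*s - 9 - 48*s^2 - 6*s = -48*s^2 - 66*s + 9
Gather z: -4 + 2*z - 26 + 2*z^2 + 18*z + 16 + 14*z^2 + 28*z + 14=16*z^2 + 48*z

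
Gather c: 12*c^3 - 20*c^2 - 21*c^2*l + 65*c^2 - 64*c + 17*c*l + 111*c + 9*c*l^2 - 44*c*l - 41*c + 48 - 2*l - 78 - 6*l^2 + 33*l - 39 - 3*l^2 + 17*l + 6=12*c^3 + c^2*(45 - 21*l) + c*(9*l^2 - 27*l + 6) - 9*l^2 + 48*l - 63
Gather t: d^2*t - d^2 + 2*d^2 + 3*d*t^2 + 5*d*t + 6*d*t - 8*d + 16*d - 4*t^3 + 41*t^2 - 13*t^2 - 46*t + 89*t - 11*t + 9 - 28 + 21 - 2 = d^2 + 8*d - 4*t^3 + t^2*(3*d + 28) + t*(d^2 + 11*d + 32)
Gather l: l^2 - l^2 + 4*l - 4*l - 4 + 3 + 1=0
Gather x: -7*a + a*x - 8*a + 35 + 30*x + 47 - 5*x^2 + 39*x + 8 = -15*a - 5*x^2 + x*(a + 69) + 90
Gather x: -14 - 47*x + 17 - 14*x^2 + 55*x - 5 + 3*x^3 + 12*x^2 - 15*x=3*x^3 - 2*x^2 - 7*x - 2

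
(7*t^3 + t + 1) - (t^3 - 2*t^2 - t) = 6*t^3 + 2*t^2 + 2*t + 1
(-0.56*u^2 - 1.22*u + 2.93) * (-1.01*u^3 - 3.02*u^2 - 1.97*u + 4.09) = 0.5656*u^5 + 2.9234*u^4 + 1.8283*u^3 - 8.7356*u^2 - 10.7619*u + 11.9837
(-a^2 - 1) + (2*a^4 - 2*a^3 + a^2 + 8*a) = 2*a^4 - 2*a^3 + 8*a - 1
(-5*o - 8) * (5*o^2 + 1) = -25*o^3 - 40*o^2 - 5*o - 8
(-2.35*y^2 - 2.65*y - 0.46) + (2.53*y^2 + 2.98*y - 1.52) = 0.18*y^2 + 0.33*y - 1.98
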